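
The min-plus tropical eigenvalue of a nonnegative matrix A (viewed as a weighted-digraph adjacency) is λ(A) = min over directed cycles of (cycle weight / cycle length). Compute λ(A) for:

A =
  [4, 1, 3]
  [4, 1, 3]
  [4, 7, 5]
λ(A) = 1

Enumerate directed cycles and compute their means (weight / length). Sample:
  cycle 0 → 0: weight = 4, length = 1, mean = 4/1 ≈ 4.000
  cycle 1 → 1: weight = 1, length = 1, mean = 1/1 ≈ 1.000
  cycle 2 → 2: weight = 5, length = 1, mean = 5/1 ≈ 5.000
  cycle 0 → 1 → 0: weight = 5, length = 2, mean = 5/2 ≈ 2.500
  cycle 0 → 2 → 0: weight = 7, length = 2, mean = 7/2 ≈ 3.500
  cycle 1 → 0 → 1: weight = 5, length = 2, mean = 5/2 ≈ 2.500
Minimum mean = 1.000, attained e.g. along the cycle 1 → 1 with weight 1 and length 1. So λ(A) = 1/1 = 1.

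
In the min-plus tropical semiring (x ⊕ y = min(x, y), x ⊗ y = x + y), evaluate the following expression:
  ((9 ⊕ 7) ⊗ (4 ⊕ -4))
((9 ⊕ 7) ⊗ (4 ⊕ -4)) = 3

Expand innermost to outermost. Recall ⊕ takes the minimum of its arguments and ⊗ takes their sum. Working out the expression ((9 ⊕ 7) ⊗ (4 ⊕ -4)) gives 3.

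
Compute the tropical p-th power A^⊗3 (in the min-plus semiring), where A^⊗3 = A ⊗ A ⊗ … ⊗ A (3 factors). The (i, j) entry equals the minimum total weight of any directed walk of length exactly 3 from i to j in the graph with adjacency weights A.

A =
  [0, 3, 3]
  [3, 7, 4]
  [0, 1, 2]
A^⊗3 =
  [0, 3, 3]
  [3, 6, 6]
  [0, 3, 3]

Each entry (A^⊗3)_ij equals the minimum over all length-3 walks i = v_0 → v_1 → … → v_3 = j of Σ_t A[v_t][v_{t+1}]. For example, for (i, j) = (0, 2) we minimise over 9 possible intermediate vertex sequences; the minimum is 3, attained along the walk 0 → 0 → 0 → 2.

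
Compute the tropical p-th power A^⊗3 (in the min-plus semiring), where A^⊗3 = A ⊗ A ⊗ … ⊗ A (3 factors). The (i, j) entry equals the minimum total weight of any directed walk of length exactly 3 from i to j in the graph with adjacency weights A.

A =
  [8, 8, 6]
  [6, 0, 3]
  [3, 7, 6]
A^⊗3 =
  [14, 8, 11]
  [6, 0, 3]
  [12, 7, 10]

Each entry (A^⊗3)_ij equals the minimum over all length-3 walks i = v_0 → v_1 → … → v_3 = j of Σ_t A[v_t][v_{t+1}]. For example, for (i, j) = (0, 2) we minimise over 9 possible intermediate vertex sequences; the minimum is 11, attained along the walk 0 → 1 → 1 → 2.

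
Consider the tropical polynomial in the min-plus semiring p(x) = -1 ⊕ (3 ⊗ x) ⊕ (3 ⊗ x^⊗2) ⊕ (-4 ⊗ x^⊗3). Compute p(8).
p(8) = -1

A tropical monomial a ⊗ x^⊗i evaluates to a + i · x. Evaluating each term at x = 8:
  Term 0 contributes -1 + 0 · 8 = -1
  Term 1 contributes 3 + 1 · 8 = 11
  Term 2 contributes 3 + 2 · 8 = 19
  Term 3 contributes -4 + 3 · 8 = 20
p(8) = ⊕ of these = min[-1, 11, 19, 20] = -1.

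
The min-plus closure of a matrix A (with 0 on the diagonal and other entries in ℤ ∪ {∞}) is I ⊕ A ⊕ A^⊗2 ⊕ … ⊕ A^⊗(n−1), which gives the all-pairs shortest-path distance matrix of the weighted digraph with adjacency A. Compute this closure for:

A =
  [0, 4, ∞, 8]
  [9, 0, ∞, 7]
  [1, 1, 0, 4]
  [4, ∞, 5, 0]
Closure =
  [0, 4, 13, 8]
  [9, 0, 12, 7]
  [1, 1, 0, 4]
  [4, 6, 5, 0]

This is the Floyd-Warshall all-pairs shortest-path computation. For each intermediate vertex k = 0, 1, …, 3, update dist[i][j] ← min(dist[i][j], dist[i][k] + dist[k][j]). The final matrix gives, for each (i, j), the minimum total weight of any directed path from i to j (possibly empty when i = j).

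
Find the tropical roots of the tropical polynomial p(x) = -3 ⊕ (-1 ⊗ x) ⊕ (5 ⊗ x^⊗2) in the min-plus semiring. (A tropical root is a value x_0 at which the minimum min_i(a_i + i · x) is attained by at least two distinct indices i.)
Roots: {-6, -2}

Each tropical root is a break point of the lower envelope of the lines y = a_i + i · x (there are 3 lines, with slopes 0, 1, ..., 2). Only the lines that attain the minimum somewhere contribute to roots; other lines are dominated. Here the surviving (envelope) indices are i = 2, i = 1, i = 0.
Intersections between consecutive envelope lines give the roots: for adjacent envelope indices i < j the intersection is x = (a_i − a_j) / (j − i). Reading off the sorted break points: {-6, -2}.
Verification: at each break x_0, at least two indices attain the minimum of min_i(a_i + i · x_0).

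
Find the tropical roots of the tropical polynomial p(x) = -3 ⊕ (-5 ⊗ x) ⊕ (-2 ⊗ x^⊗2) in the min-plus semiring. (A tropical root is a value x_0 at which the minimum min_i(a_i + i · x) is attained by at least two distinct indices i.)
Roots: {-3, 2}

Each tropical root is a break point of the lower envelope of the lines y = a_i + i · x (there are 3 lines, with slopes 0, 1, ..., 2). Only the lines that attain the minimum somewhere contribute to roots; other lines are dominated. Here the surviving (envelope) indices are i = 2, i = 1, i = 0.
Intersections between consecutive envelope lines give the roots: for adjacent envelope indices i < j the intersection is x = (a_i − a_j) / (j − i). Reading off the sorted break points: {-3, 2}.
Verification: at each break x_0, at least two indices attain the minimum of min_i(a_i + i · x_0).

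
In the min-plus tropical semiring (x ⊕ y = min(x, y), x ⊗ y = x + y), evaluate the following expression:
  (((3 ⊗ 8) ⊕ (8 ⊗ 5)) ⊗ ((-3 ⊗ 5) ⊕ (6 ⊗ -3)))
(((3 ⊗ 8) ⊕ (8 ⊗ 5)) ⊗ ((-3 ⊗ 5) ⊕ (6 ⊗ -3))) = 13

Expand innermost to outermost. Recall ⊕ takes the minimum of its arguments and ⊗ takes their sum. Working out the expression (((3 ⊗ 8) ⊕ (8 ⊗ 5)) ⊗ ((-3 ⊗ 5) ⊕ (6 ⊗ -3))) gives 13.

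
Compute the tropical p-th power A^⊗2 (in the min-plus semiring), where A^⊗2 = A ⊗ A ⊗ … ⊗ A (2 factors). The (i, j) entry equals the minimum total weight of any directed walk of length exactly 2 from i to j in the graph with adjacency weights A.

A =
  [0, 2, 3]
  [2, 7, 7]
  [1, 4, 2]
A^⊗2 =
  [0, 2, 3]
  [2, 4, 5]
  [1, 3, 4]

Each entry (A^⊗2)_ij equals the minimum over all length-2 walks i = v_0 → v_1 → … → v_2 = j of Σ_t A[v_t][v_{t+1}]. For example, for (i, j) = (0, 2) we minimise over 3 possible intermediate vertex sequences; the minimum is 3, attained along the walk 0 → 0 → 2.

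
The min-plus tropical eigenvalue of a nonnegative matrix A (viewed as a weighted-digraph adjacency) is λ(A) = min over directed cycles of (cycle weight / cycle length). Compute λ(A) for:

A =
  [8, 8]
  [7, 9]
λ(A) = 15/2

Enumerate directed cycles and compute their means (weight / length). Sample:
  cycle 0 → 0: weight = 8, length = 1, mean = 8/1 ≈ 8.000
  cycle 1 → 1: weight = 9, length = 1, mean = 9/1 ≈ 9.000
  cycle 0 → 1 → 0: weight = 15, length = 2, mean = 15/2 ≈ 7.500
  cycle 1 → 0 → 1: weight = 15, length = 2, mean = 15/2 ≈ 7.500
Minimum mean = 7.500, attained e.g. along the cycle 0 → 1 → 0 with weight 15 and length 2. So λ(A) = 15/2 = 15/2.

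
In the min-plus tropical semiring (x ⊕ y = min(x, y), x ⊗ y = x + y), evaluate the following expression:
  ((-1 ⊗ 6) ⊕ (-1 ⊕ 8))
((-1 ⊗ 6) ⊕ (-1 ⊕ 8)) = -1

Expand innermost to outermost. Recall ⊕ takes the minimum of its arguments and ⊗ takes their sum. Working out the expression ((-1 ⊗ 6) ⊕ (-1 ⊕ 8)) gives -1.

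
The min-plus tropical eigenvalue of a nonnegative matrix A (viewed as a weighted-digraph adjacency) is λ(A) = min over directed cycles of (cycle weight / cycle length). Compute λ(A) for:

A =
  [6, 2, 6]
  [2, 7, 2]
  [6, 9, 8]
λ(A) = 2

Enumerate directed cycles and compute their means (weight / length). Sample:
  cycle 0 → 0: weight = 6, length = 1, mean = 6/1 ≈ 6.000
  cycle 1 → 1: weight = 7, length = 1, mean = 7/1 ≈ 7.000
  cycle 2 → 2: weight = 8, length = 1, mean = 8/1 ≈ 8.000
  cycle 0 → 1 → 0: weight = 4, length = 2, mean = 4/2 ≈ 2.000
  cycle 0 → 2 → 0: weight = 12, length = 2, mean = 12/2 ≈ 6.000
  cycle 1 → 0 → 1: weight = 4, length = 2, mean = 4/2 ≈ 2.000
Minimum mean = 2.000, attained e.g. along the cycle 0 → 1 → 0 with weight 4 and length 2. So λ(A) = 4/2 = 2.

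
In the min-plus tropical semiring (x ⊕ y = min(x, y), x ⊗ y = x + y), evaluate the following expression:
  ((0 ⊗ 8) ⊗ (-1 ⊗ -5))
((0 ⊗ 8) ⊗ (-1 ⊗ -5)) = 2

Expand innermost to outermost. Recall ⊕ takes the minimum of its arguments and ⊗ takes their sum. Working out the expression ((0 ⊗ 8) ⊗ (-1 ⊗ -5)) gives 2.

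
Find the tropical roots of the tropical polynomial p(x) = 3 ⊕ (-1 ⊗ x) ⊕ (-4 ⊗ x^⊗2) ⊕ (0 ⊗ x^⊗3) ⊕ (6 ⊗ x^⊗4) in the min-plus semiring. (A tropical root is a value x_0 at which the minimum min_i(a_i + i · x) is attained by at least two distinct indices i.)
Roots: {-6, -4, 3, 4}

Each tropical root is a break point of the lower envelope of the lines y = a_i + i · x (there are 5 lines, with slopes 0, 1, ..., 4). Only the lines that attain the minimum somewhere contribute to roots; other lines are dominated. Here the surviving (envelope) indices are i = 4, i = 3, i = 2, i = 1, i = 0.
Intersections between consecutive envelope lines give the roots: for adjacent envelope indices i < j the intersection is x = (a_i − a_j) / (j − i). Reading off the sorted break points: {-6, -4, 3, 4}.
Verification: at each break x_0, at least two indices attain the minimum of min_i(a_i + i · x_0).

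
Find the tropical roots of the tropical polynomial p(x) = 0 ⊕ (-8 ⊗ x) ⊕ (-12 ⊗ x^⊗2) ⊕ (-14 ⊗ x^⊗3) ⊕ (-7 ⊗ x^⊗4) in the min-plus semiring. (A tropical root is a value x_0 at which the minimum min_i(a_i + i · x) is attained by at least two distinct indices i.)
Roots: {-7, 2, 4, 8}

Each tropical root is a break point of the lower envelope of the lines y = a_i + i · x (there are 5 lines, with slopes 0, 1, ..., 4). Only the lines that attain the minimum somewhere contribute to roots; other lines are dominated. Here the surviving (envelope) indices are i = 4, i = 3, i = 2, i = 1, i = 0.
Intersections between consecutive envelope lines give the roots: for adjacent envelope indices i < j the intersection is x = (a_i − a_j) / (j − i). Reading off the sorted break points: {-7, 2, 4, 8}.
Verification: at each break x_0, at least two indices attain the minimum of min_i(a_i + i · x_0).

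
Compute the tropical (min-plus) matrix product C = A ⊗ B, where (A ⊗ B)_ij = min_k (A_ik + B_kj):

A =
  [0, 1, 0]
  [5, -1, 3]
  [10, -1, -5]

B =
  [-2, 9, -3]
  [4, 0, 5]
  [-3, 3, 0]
A ⊗ B =
  [-3, 1, -3]
  [0, -1, 2]
  [-8, -2, -5]

Apply the min-plus product entry-by-entry:
  C[0][0] = min over k of (A[0][0] + B[0][0] = 0 + -2 = -2, A[0][1] + B[1][0] = 1 + 4 = 5, A[0][2] + B[2][0] = 0 + -3 = -3) = -3 (attained at k = 2)
  C[0][1] = min over k of (A[0][0] + B[0][1] = 0 + 9 = 9, A[0][1] + B[1][1] = 1 + 0 = 1, A[0][2] + B[2][1] = 0 + 3 = 3) = 1 (attained at k = 1)
  C[0][2] = min over k of (A[0][0] + B[0][2] = 0 + -3 = -3, A[0][1] + B[1][2] = 1 + 5 = 6, A[0][2] + B[2][2] = 0 + 0 = 0) = -3 (attained at k = 0)
  C[1][0] = min over k of (A[1][0] + B[0][0] = 5 + -2 = 3, A[1][1] + B[1][0] = -1 + 4 = 3, A[1][2] + B[2][0] = 3 + -3 = 0) = 0 (attained at k = 2)
  C[1][1] = min over k of (A[1][0] + B[0][1] = 5 + 9 = 14, A[1][1] + B[1][1] = -1 + 0 = -1, A[1][2] + B[2][1] = 3 + 3 = 6) = -1 (attained at k = 1)
  C[1][2] = min over k of (A[1][0] + B[0][2] = 5 + -3 = 2, A[1][1] + B[1][2] = -1 + 5 = 4, A[1][2] + B[2][2] = 3 + 0 = 3) = 2 (attained at k = 0)
  C[2][0] = min over k of (A[2][0] + B[0][0] = 10 + -2 = 8, A[2][1] + B[1][0] = -1 + 4 = 3, A[2][2] + B[2][0] = -5 + -3 = -8) = -8 (attained at k = 2)
  C[2][1] = min over k of (A[2][0] + B[0][1] = 10 + 9 = 19, A[2][1] + B[1][1] = -1 + 0 = -1, A[2][2] + B[2][1] = -5 + 3 = -2) = -2 (attained at k = 2)
  C[2][2] = min over k of (A[2][0] + B[0][2] = 10 + -3 = 7, A[2][1] + B[1][2] = -1 + 5 = 4, A[2][2] + B[2][2] = -5 + 0 = -5) = -5 (attained at k = 2)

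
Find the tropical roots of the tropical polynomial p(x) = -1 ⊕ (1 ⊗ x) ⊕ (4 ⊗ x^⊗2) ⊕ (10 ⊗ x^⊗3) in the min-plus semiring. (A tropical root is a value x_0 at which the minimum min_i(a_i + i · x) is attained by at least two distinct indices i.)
Roots: {-6, -3, -2}

Each tropical root is a break point of the lower envelope of the lines y = a_i + i · x (there are 4 lines, with slopes 0, 1, ..., 3). Only the lines that attain the minimum somewhere contribute to roots; other lines are dominated. Here the surviving (envelope) indices are i = 3, i = 2, i = 1, i = 0.
Intersections between consecutive envelope lines give the roots: for adjacent envelope indices i < j the intersection is x = (a_i − a_j) / (j − i). Reading off the sorted break points: {-6, -3, -2}.
Verification: at each break x_0, at least two indices attain the minimum of min_i(a_i + i · x_0).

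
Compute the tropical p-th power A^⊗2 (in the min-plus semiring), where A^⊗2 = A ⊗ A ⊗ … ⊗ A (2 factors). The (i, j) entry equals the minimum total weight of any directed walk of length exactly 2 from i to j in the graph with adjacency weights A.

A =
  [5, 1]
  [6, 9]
A^⊗2 =
  [7, 6]
  [11, 7]

Each entry (A^⊗2)_ij equals the minimum over all length-2 walks i = v_0 → v_1 → … → v_2 = j of Σ_t A[v_t][v_{t+1}]. For example, for (i, j) = (0, 1) we minimise over 2 possible intermediate vertex sequences; the minimum is 6, attained along the walk 0 → 0 → 1.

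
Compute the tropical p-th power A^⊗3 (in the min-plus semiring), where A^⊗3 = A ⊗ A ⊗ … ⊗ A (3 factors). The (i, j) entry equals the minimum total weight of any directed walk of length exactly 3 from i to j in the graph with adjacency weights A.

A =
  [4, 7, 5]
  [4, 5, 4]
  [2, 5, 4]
A^⊗3 =
  [11, 14, 12]
  [10, 13, 11]
  [9, 12, 11]

Each entry (A^⊗3)_ij equals the minimum over all length-3 walks i = v_0 → v_1 → … → v_3 = j of Σ_t A[v_t][v_{t+1}]. For example, for (i, j) = (0, 2) we minimise over 9 possible intermediate vertex sequences; the minimum is 12, attained along the walk 0 → 2 → 0 → 2.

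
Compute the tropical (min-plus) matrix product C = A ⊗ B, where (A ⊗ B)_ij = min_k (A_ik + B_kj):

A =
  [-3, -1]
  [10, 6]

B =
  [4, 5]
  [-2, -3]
A ⊗ B =
  [-3, -4]
  [4, 3]

Apply the min-plus product entry-by-entry:
  C[0][0] = min over k of (A[0][0] + B[0][0] = -3 + 4 = 1, A[0][1] + B[1][0] = -1 + -2 = -3) = -3 (attained at k = 1)
  C[0][1] = min over k of (A[0][0] + B[0][1] = -3 + 5 = 2, A[0][1] + B[1][1] = -1 + -3 = -4) = -4 (attained at k = 1)
  C[1][0] = min over k of (A[1][0] + B[0][0] = 10 + 4 = 14, A[1][1] + B[1][0] = 6 + -2 = 4) = 4 (attained at k = 1)
  C[1][1] = min over k of (A[1][0] + B[0][1] = 10 + 5 = 15, A[1][1] + B[1][1] = 6 + -3 = 3) = 3 (attained at k = 1)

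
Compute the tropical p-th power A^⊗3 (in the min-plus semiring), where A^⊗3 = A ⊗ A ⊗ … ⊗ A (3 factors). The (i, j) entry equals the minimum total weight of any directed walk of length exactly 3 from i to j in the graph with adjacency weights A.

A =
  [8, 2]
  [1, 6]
A^⊗3 =
  [9, 5]
  [4, 9]

Each entry (A^⊗3)_ij equals the minimum over all length-3 walks i = v_0 → v_1 → … → v_3 = j of Σ_t A[v_t][v_{t+1}]. For example, for (i, j) = (0, 1) we minimise over 4 possible intermediate vertex sequences; the minimum is 5, attained along the walk 0 → 1 → 0 → 1.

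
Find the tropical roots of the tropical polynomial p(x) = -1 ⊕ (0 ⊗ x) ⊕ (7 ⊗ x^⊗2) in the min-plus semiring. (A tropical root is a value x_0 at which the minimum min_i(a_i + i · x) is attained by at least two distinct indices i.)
Roots: {-7, -1}

Each tropical root is a break point of the lower envelope of the lines y = a_i + i · x (there are 3 lines, with slopes 0, 1, ..., 2). Only the lines that attain the minimum somewhere contribute to roots; other lines are dominated. Here the surviving (envelope) indices are i = 2, i = 1, i = 0.
Intersections between consecutive envelope lines give the roots: for adjacent envelope indices i < j the intersection is x = (a_i − a_j) / (j − i). Reading off the sorted break points: {-7, -1}.
Verification: at each break x_0, at least two indices attain the minimum of min_i(a_i + i · x_0).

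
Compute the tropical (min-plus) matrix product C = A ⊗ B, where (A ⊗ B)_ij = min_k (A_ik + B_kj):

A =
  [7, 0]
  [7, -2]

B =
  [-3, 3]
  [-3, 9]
A ⊗ B =
  [-3, 9]
  [-5, 7]

Apply the min-plus product entry-by-entry:
  C[0][0] = min over k of (A[0][0] + B[0][0] = 7 + -3 = 4, A[0][1] + B[1][0] = 0 + -3 = -3) = -3 (attained at k = 1)
  C[0][1] = min over k of (A[0][0] + B[0][1] = 7 + 3 = 10, A[0][1] + B[1][1] = 0 + 9 = 9) = 9 (attained at k = 1)
  C[1][0] = min over k of (A[1][0] + B[0][0] = 7 + -3 = 4, A[1][1] + B[1][0] = -2 + -3 = -5) = -5 (attained at k = 1)
  C[1][1] = min over k of (A[1][0] + B[0][1] = 7 + 3 = 10, A[1][1] + B[1][1] = -2 + 9 = 7) = 7 (attained at k = 1)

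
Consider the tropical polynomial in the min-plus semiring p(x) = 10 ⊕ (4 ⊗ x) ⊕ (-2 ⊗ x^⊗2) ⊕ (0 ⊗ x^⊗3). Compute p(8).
p(8) = 10

A tropical monomial a ⊗ x^⊗i evaluates to a + i · x. Evaluating each term at x = 8:
  Term 0 contributes 10 + 0 · 8 = 10
  Term 1 contributes 4 + 1 · 8 = 12
  Term 2 contributes -2 + 2 · 8 = 14
  Term 3 contributes 0 + 3 · 8 = 24
p(8) = ⊕ of these = min[10, 12, 14, 24] = 10.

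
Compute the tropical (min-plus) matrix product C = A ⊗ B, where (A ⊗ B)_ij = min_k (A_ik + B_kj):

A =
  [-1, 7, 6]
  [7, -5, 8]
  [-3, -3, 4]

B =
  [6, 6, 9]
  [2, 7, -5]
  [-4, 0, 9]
A ⊗ B =
  [2, 5, 2]
  [-3, 2, -10]
  [-1, 3, -8]

Apply the min-plus product entry-by-entry:
  C[0][0] = min over k of (A[0][0] + B[0][0] = -1 + 6 = 5, A[0][1] + B[1][0] = 7 + 2 = 9, A[0][2] + B[2][0] = 6 + -4 = 2) = 2 (attained at k = 2)
  C[0][1] = min over k of (A[0][0] + B[0][1] = -1 + 6 = 5, A[0][1] + B[1][1] = 7 + 7 = 14, A[0][2] + B[2][1] = 6 + 0 = 6) = 5 (attained at k = 0)
  C[0][2] = min over k of (A[0][0] + B[0][2] = -1 + 9 = 8, A[0][1] + B[1][2] = 7 + -5 = 2, A[0][2] + B[2][2] = 6 + 9 = 15) = 2 (attained at k = 1)
  C[1][0] = min over k of (A[1][0] + B[0][0] = 7 + 6 = 13, A[1][1] + B[1][0] = -5 + 2 = -3, A[1][2] + B[2][0] = 8 + -4 = 4) = -3 (attained at k = 1)
  C[1][1] = min over k of (A[1][0] + B[0][1] = 7 + 6 = 13, A[1][1] + B[1][1] = -5 + 7 = 2, A[1][2] + B[2][1] = 8 + 0 = 8) = 2 (attained at k = 1)
  C[1][2] = min over k of (A[1][0] + B[0][2] = 7 + 9 = 16, A[1][1] + B[1][2] = -5 + -5 = -10, A[1][2] + B[2][2] = 8 + 9 = 17) = -10 (attained at k = 1)
  C[2][0] = min over k of (A[2][0] + B[0][0] = -3 + 6 = 3, A[2][1] + B[1][0] = -3 + 2 = -1, A[2][2] + B[2][0] = 4 + -4 = 0) = -1 (attained at k = 1)
  C[2][1] = min over k of (A[2][0] + B[0][1] = -3 + 6 = 3, A[2][1] + B[1][1] = -3 + 7 = 4, A[2][2] + B[2][1] = 4 + 0 = 4) = 3 (attained at k = 0)
  C[2][2] = min over k of (A[2][0] + B[0][2] = -3 + 9 = 6, A[2][1] + B[1][2] = -3 + -5 = -8, A[2][2] + B[2][2] = 4 + 9 = 13) = -8 (attained at k = 1)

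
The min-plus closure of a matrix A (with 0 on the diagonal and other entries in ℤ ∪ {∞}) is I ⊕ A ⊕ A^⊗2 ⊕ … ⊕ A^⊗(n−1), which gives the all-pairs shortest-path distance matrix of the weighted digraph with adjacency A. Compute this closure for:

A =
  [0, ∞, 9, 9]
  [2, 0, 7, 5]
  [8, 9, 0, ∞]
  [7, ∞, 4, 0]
Closure =
  [0, 18, 9, 9]
  [2, 0, 7, 5]
  [8, 9, 0, 14]
  [7, 13, 4, 0]

This is the Floyd-Warshall all-pairs shortest-path computation. For each intermediate vertex k = 0, 1, …, 3, update dist[i][j] ← min(dist[i][j], dist[i][k] + dist[k][j]). The final matrix gives, for each (i, j), the minimum total weight of any directed path from i to j (possibly empty when i = j).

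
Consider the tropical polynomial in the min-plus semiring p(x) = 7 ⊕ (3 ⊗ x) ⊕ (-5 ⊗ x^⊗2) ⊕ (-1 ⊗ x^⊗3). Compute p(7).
p(7) = 7

A tropical monomial a ⊗ x^⊗i evaluates to a + i · x. Evaluating each term at x = 7:
  Term 0 contributes 7 + 0 · 7 = 7
  Term 1 contributes 3 + 1 · 7 = 10
  Term 2 contributes -5 + 2 · 7 = 9
  Term 3 contributes -1 + 3 · 7 = 20
p(7) = ⊕ of these = min[7, 10, 9, 20] = 7.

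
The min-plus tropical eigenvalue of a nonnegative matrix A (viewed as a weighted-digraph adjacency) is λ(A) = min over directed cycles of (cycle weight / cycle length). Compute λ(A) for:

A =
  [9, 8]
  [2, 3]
λ(A) = 3

Enumerate directed cycles and compute their means (weight / length). Sample:
  cycle 0 → 0: weight = 9, length = 1, mean = 9/1 ≈ 9.000
  cycle 1 → 1: weight = 3, length = 1, mean = 3/1 ≈ 3.000
  cycle 0 → 1 → 0: weight = 10, length = 2, mean = 10/2 ≈ 5.000
  cycle 1 → 0 → 1: weight = 10, length = 2, mean = 10/2 ≈ 5.000
Minimum mean = 3.000, attained e.g. along the cycle 1 → 1 with weight 3 and length 1. So λ(A) = 3/1 = 3.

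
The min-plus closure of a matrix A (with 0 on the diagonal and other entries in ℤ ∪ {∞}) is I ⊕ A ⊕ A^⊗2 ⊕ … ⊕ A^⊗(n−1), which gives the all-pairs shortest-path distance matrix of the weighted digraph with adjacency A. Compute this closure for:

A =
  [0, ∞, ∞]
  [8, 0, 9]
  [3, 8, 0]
Closure =
  [0, ∞, ∞]
  [8, 0, 9]
  [3, 8, 0]

This is the Floyd-Warshall all-pairs shortest-path computation. For each intermediate vertex k = 0, 1, …, 2, update dist[i][j] ← min(dist[i][j], dist[i][k] + dist[k][j]). The final matrix gives, for each (i, j), the minimum total weight of any directed path from i to j (possibly empty when i = j).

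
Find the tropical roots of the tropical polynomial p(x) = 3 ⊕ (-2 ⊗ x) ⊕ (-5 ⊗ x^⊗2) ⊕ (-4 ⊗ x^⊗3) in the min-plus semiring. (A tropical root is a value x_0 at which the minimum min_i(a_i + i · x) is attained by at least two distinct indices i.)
Roots: {-1, 3, 5}

Each tropical root is a break point of the lower envelope of the lines y = a_i + i · x (there are 4 lines, with slopes 0, 1, ..., 3). Only the lines that attain the minimum somewhere contribute to roots; other lines are dominated. Here the surviving (envelope) indices are i = 3, i = 2, i = 1, i = 0.
Intersections between consecutive envelope lines give the roots: for adjacent envelope indices i < j the intersection is x = (a_i − a_j) / (j − i). Reading off the sorted break points: {-1, 3, 5}.
Verification: at each break x_0, at least two indices attain the minimum of min_i(a_i + i · x_0).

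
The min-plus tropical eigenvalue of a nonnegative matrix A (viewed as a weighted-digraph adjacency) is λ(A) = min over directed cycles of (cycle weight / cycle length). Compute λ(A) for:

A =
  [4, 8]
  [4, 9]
λ(A) = 4

Enumerate directed cycles and compute their means (weight / length). Sample:
  cycle 0 → 0: weight = 4, length = 1, mean = 4/1 ≈ 4.000
  cycle 1 → 1: weight = 9, length = 1, mean = 9/1 ≈ 9.000
  cycle 0 → 1 → 0: weight = 12, length = 2, mean = 12/2 ≈ 6.000
  cycle 1 → 0 → 1: weight = 12, length = 2, mean = 12/2 ≈ 6.000
Minimum mean = 4.000, attained e.g. along the cycle 0 → 0 with weight 4 and length 1. So λ(A) = 4/1 = 4.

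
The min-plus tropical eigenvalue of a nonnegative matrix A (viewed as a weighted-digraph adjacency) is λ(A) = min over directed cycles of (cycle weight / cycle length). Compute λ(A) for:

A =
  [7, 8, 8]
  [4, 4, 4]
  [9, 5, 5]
λ(A) = 4

Enumerate directed cycles and compute their means (weight / length). Sample:
  cycle 0 → 0: weight = 7, length = 1, mean = 7/1 ≈ 7.000
  cycle 1 → 1: weight = 4, length = 1, mean = 4/1 ≈ 4.000
  cycle 2 → 2: weight = 5, length = 1, mean = 5/1 ≈ 5.000
  cycle 0 → 1 → 0: weight = 12, length = 2, mean = 12/2 ≈ 6.000
  cycle 0 → 2 → 0: weight = 17, length = 2, mean = 17/2 ≈ 8.500
  cycle 1 → 0 → 1: weight = 12, length = 2, mean = 12/2 ≈ 6.000
Minimum mean = 4.000, attained e.g. along the cycle 1 → 1 with weight 4 and length 1. So λ(A) = 4/1 = 4.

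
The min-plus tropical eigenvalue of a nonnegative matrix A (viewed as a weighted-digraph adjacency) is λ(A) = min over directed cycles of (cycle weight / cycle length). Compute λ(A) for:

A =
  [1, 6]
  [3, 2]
λ(A) = 1

Enumerate directed cycles and compute their means (weight / length). Sample:
  cycle 0 → 0: weight = 1, length = 1, mean = 1/1 ≈ 1.000
  cycle 1 → 1: weight = 2, length = 1, mean = 2/1 ≈ 2.000
  cycle 0 → 1 → 0: weight = 9, length = 2, mean = 9/2 ≈ 4.500
  cycle 1 → 0 → 1: weight = 9, length = 2, mean = 9/2 ≈ 4.500
Minimum mean = 1.000, attained e.g. along the cycle 0 → 0 with weight 1 and length 1. So λ(A) = 1/1 = 1.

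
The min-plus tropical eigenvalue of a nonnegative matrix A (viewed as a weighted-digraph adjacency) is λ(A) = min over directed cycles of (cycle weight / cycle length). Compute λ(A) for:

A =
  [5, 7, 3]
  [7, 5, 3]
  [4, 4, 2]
λ(A) = 2

Enumerate directed cycles and compute their means (weight / length). Sample:
  cycle 0 → 0: weight = 5, length = 1, mean = 5/1 ≈ 5.000
  cycle 1 → 1: weight = 5, length = 1, mean = 5/1 ≈ 5.000
  cycle 2 → 2: weight = 2, length = 1, mean = 2/1 ≈ 2.000
  cycle 0 → 1 → 0: weight = 14, length = 2, mean = 14/2 ≈ 7.000
  cycle 0 → 2 → 0: weight = 7, length = 2, mean = 7/2 ≈ 3.500
  cycle 1 → 0 → 1: weight = 14, length = 2, mean = 14/2 ≈ 7.000
Minimum mean = 2.000, attained e.g. along the cycle 2 → 2 with weight 2 and length 1. So λ(A) = 2/1 = 2.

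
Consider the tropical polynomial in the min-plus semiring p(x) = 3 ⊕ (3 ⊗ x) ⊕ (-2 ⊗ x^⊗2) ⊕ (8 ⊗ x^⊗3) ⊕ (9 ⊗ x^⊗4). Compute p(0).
p(0) = -2

A tropical monomial a ⊗ x^⊗i evaluates to a + i · x. Evaluating each term at x = 0:
  Term 0 contributes 3 + 0 · 0 = 3
  Term 1 contributes 3 + 1 · 0 = 3
  Term 2 contributes -2 + 2 · 0 = -2
  Term 3 contributes 8 + 3 · 0 = 8
  Term 4 contributes 9 + 4 · 0 = 9
p(0) = ⊕ of these = min[3, 3, -2, 8, 9] = -2.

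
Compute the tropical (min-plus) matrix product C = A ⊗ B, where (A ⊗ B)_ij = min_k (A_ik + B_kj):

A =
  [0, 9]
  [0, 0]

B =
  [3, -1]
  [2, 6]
A ⊗ B =
  [3, -1]
  [2, -1]

Apply the min-plus product entry-by-entry:
  C[0][0] = min over k of (A[0][0] + B[0][0] = 0 + 3 = 3, A[0][1] + B[1][0] = 9 + 2 = 11) = 3 (attained at k = 0)
  C[0][1] = min over k of (A[0][0] + B[0][1] = 0 + -1 = -1, A[0][1] + B[1][1] = 9 + 6 = 15) = -1 (attained at k = 0)
  C[1][0] = min over k of (A[1][0] + B[0][0] = 0 + 3 = 3, A[1][1] + B[1][0] = 0 + 2 = 2) = 2 (attained at k = 1)
  C[1][1] = min over k of (A[1][0] + B[0][1] = 0 + -1 = -1, A[1][1] + B[1][1] = 0 + 6 = 6) = -1 (attained at k = 0)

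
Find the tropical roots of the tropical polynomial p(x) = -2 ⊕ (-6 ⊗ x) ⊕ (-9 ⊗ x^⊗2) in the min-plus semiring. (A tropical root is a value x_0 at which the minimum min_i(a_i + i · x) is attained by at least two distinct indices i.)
Roots: {3, 4}

Each tropical root is a break point of the lower envelope of the lines y = a_i + i · x (there are 3 lines, with slopes 0, 1, ..., 2). Only the lines that attain the minimum somewhere contribute to roots; other lines are dominated. Here the surviving (envelope) indices are i = 2, i = 1, i = 0.
Intersections between consecutive envelope lines give the roots: for adjacent envelope indices i < j the intersection is x = (a_i − a_j) / (j − i). Reading off the sorted break points: {3, 4}.
Verification: at each break x_0, at least two indices attain the minimum of min_i(a_i + i · x_0).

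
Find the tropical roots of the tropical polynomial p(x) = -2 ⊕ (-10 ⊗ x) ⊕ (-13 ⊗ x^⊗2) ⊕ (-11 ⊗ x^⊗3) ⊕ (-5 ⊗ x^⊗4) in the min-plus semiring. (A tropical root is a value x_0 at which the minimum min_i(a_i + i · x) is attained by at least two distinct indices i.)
Roots: {-6, -2, 3, 8}

Each tropical root is a break point of the lower envelope of the lines y = a_i + i · x (there are 5 lines, with slopes 0, 1, ..., 4). Only the lines that attain the minimum somewhere contribute to roots; other lines are dominated. Here the surviving (envelope) indices are i = 4, i = 3, i = 2, i = 1, i = 0.
Intersections between consecutive envelope lines give the roots: for adjacent envelope indices i < j the intersection is x = (a_i − a_j) / (j − i). Reading off the sorted break points: {-6, -2, 3, 8}.
Verification: at each break x_0, at least two indices attain the minimum of min_i(a_i + i · x_0).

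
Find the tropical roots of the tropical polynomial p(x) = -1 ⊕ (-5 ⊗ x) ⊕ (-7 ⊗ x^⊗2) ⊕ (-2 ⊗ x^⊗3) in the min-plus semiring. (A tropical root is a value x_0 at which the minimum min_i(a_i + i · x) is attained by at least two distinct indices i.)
Roots: {-5, 2, 4}

Each tropical root is a break point of the lower envelope of the lines y = a_i + i · x (there are 4 lines, with slopes 0, 1, ..., 3). Only the lines that attain the minimum somewhere contribute to roots; other lines are dominated. Here the surviving (envelope) indices are i = 3, i = 2, i = 1, i = 0.
Intersections between consecutive envelope lines give the roots: for adjacent envelope indices i < j the intersection is x = (a_i − a_j) / (j − i). Reading off the sorted break points: {-5, 2, 4}.
Verification: at each break x_0, at least two indices attain the minimum of min_i(a_i + i · x_0).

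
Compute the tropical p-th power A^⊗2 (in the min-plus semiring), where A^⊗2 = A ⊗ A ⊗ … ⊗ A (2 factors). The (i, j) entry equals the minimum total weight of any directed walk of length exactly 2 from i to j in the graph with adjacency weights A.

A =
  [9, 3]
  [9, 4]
A^⊗2 =
  [12, 7]
  [13, 8]

Each entry (A^⊗2)_ij equals the minimum over all length-2 walks i = v_0 → v_1 → … → v_2 = j of Σ_t A[v_t][v_{t+1}]. For example, for (i, j) = (0, 1) we minimise over 2 possible intermediate vertex sequences; the minimum is 7, attained along the walk 0 → 1 → 1.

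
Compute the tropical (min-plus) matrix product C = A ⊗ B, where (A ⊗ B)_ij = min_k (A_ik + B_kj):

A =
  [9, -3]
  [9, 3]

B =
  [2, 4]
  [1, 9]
A ⊗ B =
  [-2, 6]
  [4, 12]

Apply the min-plus product entry-by-entry:
  C[0][0] = min over k of (A[0][0] + B[0][0] = 9 + 2 = 11, A[0][1] + B[1][0] = -3 + 1 = -2) = -2 (attained at k = 1)
  C[0][1] = min over k of (A[0][0] + B[0][1] = 9 + 4 = 13, A[0][1] + B[1][1] = -3 + 9 = 6) = 6 (attained at k = 1)
  C[1][0] = min over k of (A[1][0] + B[0][0] = 9 + 2 = 11, A[1][1] + B[1][0] = 3 + 1 = 4) = 4 (attained at k = 1)
  C[1][1] = min over k of (A[1][0] + B[0][1] = 9 + 4 = 13, A[1][1] + B[1][1] = 3 + 9 = 12) = 12 (attained at k = 1)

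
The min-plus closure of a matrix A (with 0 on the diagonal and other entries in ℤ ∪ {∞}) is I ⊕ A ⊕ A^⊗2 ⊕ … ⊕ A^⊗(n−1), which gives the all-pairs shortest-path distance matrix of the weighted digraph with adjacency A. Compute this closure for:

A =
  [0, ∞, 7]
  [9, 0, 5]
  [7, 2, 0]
Closure =
  [0, 9, 7]
  [9, 0, 5]
  [7, 2, 0]

This is the Floyd-Warshall all-pairs shortest-path computation. For each intermediate vertex k = 0, 1, …, 2, update dist[i][j] ← min(dist[i][j], dist[i][k] + dist[k][j]). The final matrix gives, for each (i, j), the minimum total weight of any directed path from i to j (possibly empty when i = j).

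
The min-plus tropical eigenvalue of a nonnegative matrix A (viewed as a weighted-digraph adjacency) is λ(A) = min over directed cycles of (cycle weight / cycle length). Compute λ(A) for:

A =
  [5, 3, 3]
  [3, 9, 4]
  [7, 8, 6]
λ(A) = 3

Enumerate directed cycles and compute their means (weight / length). Sample:
  cycle 0 → 0: weight = 5, length = 1, mean = 5/1 ≈ 5.000
  cycle 1 → 1: weight = 9, length = 1, mean = 9/1 ≈ 9.000
  cycle 2 → 2: weight = 6, length = 1, mean = 6/1 ≈ 6.000
  cycle 0 → 1 → 0: weight = 6, length = 2, mean = 6/2 ≈ 3.000
  cycle 0 → 2 → 0: weight = 10, length = 2, mean = 10/2 ≈ 5.000
  cycle 1 → 0 → 1: weight = 6, length = 2, mean = 6/2 ≈ 3.000
Minimum mean = 3.000, attained e.g. along the cycle 0 → 1 → 0 with weight 6 and length 2. So λ(A) = 6/2 = 3.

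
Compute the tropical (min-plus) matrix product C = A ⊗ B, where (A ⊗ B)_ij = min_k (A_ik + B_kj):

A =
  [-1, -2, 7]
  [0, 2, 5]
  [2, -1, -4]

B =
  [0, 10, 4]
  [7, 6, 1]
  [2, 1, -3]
A ⊗ B =
  [-1, 4, -1]
  [0, 6, 2]
  [-2, -3, -7]

Apply the min-plus product entry-by-entry:
  C[0][0] = min over k of (A[0][0] + B[0][0] = -1 + 0 = -1, A[0][1] + B[1][0] = -2 + 7 = 5, A[0][2] + B[2][0] = 7 + 2 = 9) = -1 (attained at k = 0)
  C[0][1] = min over k of (A[0][0] + B[0][1] = -1 + 10 = 9, A[0][1] + B[1][1] = -2 + 6 = 4, A[0][2] + B[2][1] = 7 + 1 = 8) = 4 (attained at k = 1)
  C[0][2] = min over k of (A[0][0] + B[0][2] = -1 + 4 = 3, A[0][1] + B[1][2] = -2 + 1 = -1, A[0][2] + B[2][2] = 7 + -3 = 4) = -1 (attained at k = 1)
  C[1][0] = min over k of (A[1][0] + B[0][0] = 0 + 0 = 0, A[1][1] + B[1][0] = 2 + 7 = 9, A[1][2] + B[2][0] = 5 + 2 = 7) = 0 (attained at k = 0)
  C[1][1] = min over k of (A[1][0] + B[0][1] = 0 + 10 = 10, A[1][1] + B[1][1] = 2 + 6 = 8, A[1][2] + B[2][1] = 5 + 1 = 6) = 6 (attained at k = 2)
  C[1][2] = min over k of (A[1][0] + B[0][2] = 0 + 4 = 4, A[1][1] + B[1][2] = 2 + 1 = 3, A[1][2] + B[2][2] = 5 + -3 = 2) = 2 (attained at k = 2)
  C[2][0] = min over k of (A[2][0] + B[0][0] = 2 + 0 = 2, A[2][1] + B[1][0] = -1 + 7 = 6, A[2][2] + B[2][0] = -4 + 2 = -2) = -2 (attained at k = 2)
  C[2][1] = min over k of (A[2][0] + B[0][1] = 2 + 10 = 12, A[2][1] + B[1][1] = -1 + 6 = 5, A[2][2] + B[2][1] = -4 + 1 = -3) = -3 (attained at k = 2)
  C[2][2] = min over k of (A[2][0] + B[0][2] = 2 + 4 = 6, A[2][1] + B[1][2] = -1 + 1 = 0, A[2][2] + B[2][2] = -4 + -3 = -7) = -7 (attained at k = 2)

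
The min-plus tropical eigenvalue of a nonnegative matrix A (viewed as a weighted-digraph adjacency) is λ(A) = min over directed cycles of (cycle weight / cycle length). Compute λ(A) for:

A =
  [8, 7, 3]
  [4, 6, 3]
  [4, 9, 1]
λ(A) = 1

Enumerate directed cycles and compute their means (weight / length). Sample:
  cycle 0 → 0: weight = 8, length = 1, mean = 8/1 ≈ 8.000
  cycle 1 → 1: weight = 6, length = 1, mean = 6/1 ≈ 6.000
  cycle 2 → 2: weight = 1, length = 1, mean = 1/1 ≈ 1.000
  cycle 0 → 1 → 0: weight = 11, length = 2, mean = 11/2 ≈ 5.500
  cycle 0 → 2 → 0: weight = 7, length = 2, mean = 7/2 ≈ 3.500
  cycle 1 → 0 → 1: weight = 11, length = 2, mean = 11/2 ≈ 5.500
Minimum mean = 1.000, attained e.g. along the cycle 2 → 2 with weight 1 and length 1. So λ(A) = 1/1 = 1.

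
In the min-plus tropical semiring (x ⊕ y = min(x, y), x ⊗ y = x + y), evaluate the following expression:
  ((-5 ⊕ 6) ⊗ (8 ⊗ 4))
((-5 ⊕ 6) ⊗ (8 ⊗ 4)) = 7

Expand innermost to outermost. Recall ⊕ takes the minimum of its arguments and ⊗ takes their sum. Working out the expression ((-5 ⊕ 6) ⊗ (8 ⊗ 4)) gives 7.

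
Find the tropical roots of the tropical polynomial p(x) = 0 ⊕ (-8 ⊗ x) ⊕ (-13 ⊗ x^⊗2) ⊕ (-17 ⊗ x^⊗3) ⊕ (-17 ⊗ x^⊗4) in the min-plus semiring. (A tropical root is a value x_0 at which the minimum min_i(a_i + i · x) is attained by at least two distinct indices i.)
Roots: {0, 4, 5, 8}

Each tropical root is a break point of the lower envelope of the lines y = a_i + i · x (there are 5 lines, with slopes 0, 1, ..., 4). Only the lines that attain the minimum somewhere contribute to roots; other lines are dominated. Here the surviving (envelope) indices are i = 4, i = 3, i = 2, i = 1, i = 0.
Intersections between consecutive envelope lines give the roots: for adjacent envelope indices i < j the intersection is x = (a_i − a_j) / (j − i). Reading off the sorted break points: {0, 4, 5, 8}.
Verification: at each break x_0, at least two indices attain the minimum of min_i(a_i + i · x_0).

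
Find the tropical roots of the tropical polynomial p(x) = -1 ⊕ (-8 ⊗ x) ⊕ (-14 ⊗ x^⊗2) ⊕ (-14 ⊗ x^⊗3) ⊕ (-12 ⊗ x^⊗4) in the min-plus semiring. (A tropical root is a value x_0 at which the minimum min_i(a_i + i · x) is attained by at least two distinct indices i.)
Roots: {-2, 0, 6, 7}

Each tropical root is a break point of the lower envelope of the lines y = a_i + i · x (there are 5 lines, with slopes 0, 1, ..., 4). Only the lines that attain the minimum somewhere contribute to roots; other lines are dominated. Here the surviving (envelope) indices are i = 4, i = 3, i = 2, i = 1, i = 0.
Intersections between consecutive envelope lines give the roots: for adjacent envelope indices i < j the intersection is x = (a_i − a_j) / (j − i). Reading off the sorted break points: {-2, 0, 6, 7}.
Verification: at each break x_0, at least two indices attain the minimum of min_i(a_i + i · x_0).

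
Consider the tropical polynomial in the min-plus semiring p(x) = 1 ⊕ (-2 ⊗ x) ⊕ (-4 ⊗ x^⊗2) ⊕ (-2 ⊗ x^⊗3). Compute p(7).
p(7) = 1

A tropical monomial a ⊗ x^⊗i evaluates to a + i · x. Evaluating each term at x = 7:
  Term 0 contributes 1 + 0 · 7 = 1
  Term 1 contributes -2 + 1 · 7 = 5
  Term 2 contributes -4 + 2 · 7 = 10
  Term 3 contributes -2 + 3 · 7 = 19
p(7) = ⊕ of these = min[1, 5, 10, 19] = 1.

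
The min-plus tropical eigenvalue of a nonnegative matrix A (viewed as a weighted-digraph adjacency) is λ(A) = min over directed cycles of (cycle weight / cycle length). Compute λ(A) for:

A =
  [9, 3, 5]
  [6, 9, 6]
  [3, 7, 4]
λ(A) = 4

Enumerate directed cycles and compute their means (weight / length). Sample:
  cycle 0 → 0: weight = 9, length = 1, mean = 9/1 ≈ 9.000
  cycle 1 → 1: weight = 9, length = 1, mean = 9/1 ≈ 9.000
  cycle 2 → 2: weight = 4, length = 1, mean = 4/1 ≈ 4.000
  cycle 0 → 1 → 0: weight = 9, length = 2, mean = 9/2 ≈ 4.500
  cycle 0 → 2 → 0: weight = 8, length = 2, mean = 8/2 ≈ 4.000
  cycle 1 → 0 → 1: weight = 9, length = 2, mean = 9/2 ≈ 4.500
Minimum mean = 4.000, attained e.g. along the cycle 2 → 2 with weight 4 and length 1. So λ(A) = 4/1 = 4.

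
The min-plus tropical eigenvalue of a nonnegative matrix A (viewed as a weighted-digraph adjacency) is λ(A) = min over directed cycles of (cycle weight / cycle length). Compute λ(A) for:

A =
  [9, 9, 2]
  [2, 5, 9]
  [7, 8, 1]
λ(A) = 1

Enumerate directed cycles and compute their means (weight / length). Sample:
  cycle 0 → 0: weight = 9, length = 1, mean = 9/1 ≈ 9.000
  cycle 1 → 1: weight = 5, length = 1, mean = 5/1 ≈ 5.000
  cycle 2 → 2: weight = 1, length = 1, mean = 1/1 ≈ 1.000
  cycle 0 → 1 → 0: weight = 11, length = 2, mean = 11/2 ≈ 5.500
  cycle 0 → 2 → 0: weight = 9, length = 2, mean = 9/2 ≈ 4.500
  cycle 1 → 0 → 1: weight = 11, length = 2, mean = 11/2 ≈ 5.500
Minimum mean = 1.000, attained e.g. along the cycle 2 → 2 with weight 1 and length 1. So λ(A) = 1/1 = 1.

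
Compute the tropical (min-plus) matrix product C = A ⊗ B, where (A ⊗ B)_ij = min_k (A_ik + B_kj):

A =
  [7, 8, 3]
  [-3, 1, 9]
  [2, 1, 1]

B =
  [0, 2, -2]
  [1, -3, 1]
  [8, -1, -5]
A ⊗ B =
  [7, 2, -2]
  [-3, -2, -5]
  [2, -2, -4]

Apply the min-plus product entry-by-entry:
  C[0][0] = min over k of (A[0][0] + B[0][0] = 7 + 0 = 7, A[0][1] + B[1][0] = 8 + 1 = 9, A[0][2] + B[2][0] = 3 + 8 = 11) = 7 (attained at k = 0)
  C[0][1] = min over k of (A[0][0] + B[0][1] = 7 + 2 = 9, A[0][1] + B[1][1] = 8 + -3 = 5, A[0][2] + B[2][1] = 3 + -1 = 2) = 2 (attained at k = 2)
  C[0][2] = min over k of (A[0][0] + B[0][2] = 7 + -2 = 5, A[0][1] + B[1][2] = 8 + 1 = 9, A[0][2] + B[2][2] = 3 + -5 = -2) = -2 (attained at k = 2)
  C[1][0] = min over k of (A[1][0] + B[0][0] = -3 + 0 = -3, A[1][1] + B[1][0] = 1 + 1 = 2, A[1][2] + B[2][0] = 9 + 8 = 17) = -3 (attained at k = 0)
  C[1][1] = min over k of (A[1][0] + B[0][1] = -3 + 2 = -1, A[1][1] + B[1][1] = 1 + -3 = -2, A[1][2] + B[2][1] = 9 + -1 = 8) = -2 (attained at k = 1)
  C[1][2] = min over k of (A[1][0] + B[0][2] = -3 + -2 = -5, A[1][1] + B[1][2] = 1 + 1 = 2, A[1][2] + B[2][2] = 9 + -5 = 4) = -5 (attained at k = 0)
  C[2][0] = min over k of (A[2][0] + B[0][0] = 2 + 0 = 2, A[2][1] + B[1][0] = 1 + 1 = 2, A[2][2] + B[2][0] = 1 + 8 = 9) = 2 (attained at k = 0)
  C[2][1] = min over k of (A[2][0] + B[0][1] = 2 + 2 = 4, A[2][1] + B[1][1] = 1 + -3 = -2, A[2][2] + B[2][1] = 1 + -1 = 0) = -2 (attained at k = 1)
  C[2][2] = min over k of (A[2][0] + B[0][2] = 2 + -2 = 0, A[2][1] + B[1][2] = 1 + 1 = 2, A[2][2] + B[2][2] = 1 + -5 = -4) = -4 (attained at k = 2)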